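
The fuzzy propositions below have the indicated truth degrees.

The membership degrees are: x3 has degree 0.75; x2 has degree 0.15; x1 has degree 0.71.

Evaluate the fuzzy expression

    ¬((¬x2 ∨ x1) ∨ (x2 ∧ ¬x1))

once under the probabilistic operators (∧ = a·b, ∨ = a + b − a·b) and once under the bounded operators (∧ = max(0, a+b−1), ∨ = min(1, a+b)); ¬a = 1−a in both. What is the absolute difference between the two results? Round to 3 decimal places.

Under probabilistic:
  ¬x2 = 1 − 0.1500 = 0.8500
  ¬x2 ∨ x1 = a + b − a·b on (0.8500, 0.7100) = 0.9565
  ¬x1 = 1 − 0.7100 = 0.2900
  x2 ∧ ¬x1 = a·b on (0.1500, 0.2900) = 0.0435
  (¬x2 ∨ x1) ∨ (x2 ∧ ¬x1) = a + b − a·b on (0.9565, 0.0435) = 0.9584
  ¬((¬x2 ∨ x1) ∨ (x2 ∧ ¬x1)) = 1 − 0.9584 = 0.0416
  → value = 0.0416
Under bounded:
  ¬x2 = 1 − 0.15 = 0.85
  ¬x2 ∨ x1 = min(1, a+b) on (0.85, 0.71) = 1.00
  ¬x1 = 1 − 0.71 = 0.29
  x2 ∧ ¬x1 = max(0, a+b−1) on (0.15, 0.29) = 0.00
  (¬x2 ∨ x1) ∨ (x2 ∧ ¬x1) = min(1, a+b) on (1.00, 0.00) = 1.00
  ¬((¬x2 ∨ x1) ∨ (x2 ∧ ¬x1)) = 1 − 1.00 = 0.00
  → value = 0.0000
|0.0416 − 0.0000| = 0.042

0.042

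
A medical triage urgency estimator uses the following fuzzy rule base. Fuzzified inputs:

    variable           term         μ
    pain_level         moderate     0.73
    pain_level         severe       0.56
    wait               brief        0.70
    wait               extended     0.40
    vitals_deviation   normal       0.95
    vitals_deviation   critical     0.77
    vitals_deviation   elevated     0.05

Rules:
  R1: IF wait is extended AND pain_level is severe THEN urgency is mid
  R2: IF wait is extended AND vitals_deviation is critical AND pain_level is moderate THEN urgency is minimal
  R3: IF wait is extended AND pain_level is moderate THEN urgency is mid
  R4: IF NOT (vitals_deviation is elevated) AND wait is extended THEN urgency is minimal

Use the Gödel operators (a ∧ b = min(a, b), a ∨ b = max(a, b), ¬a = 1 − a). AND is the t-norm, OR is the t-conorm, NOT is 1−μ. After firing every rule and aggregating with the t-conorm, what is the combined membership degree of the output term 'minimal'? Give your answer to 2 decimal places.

0.40

R1: extended=0.40, severe=0.56; AND[min(a, b)] → w = 0.40
R2: extended=0.40, critical=0.77, moderate=0.73; AND[min(a, b)] → w = 0.40
R3: extended=0.40, moderate=0.73; AND[min(a, b)] → w = 0.40
R4: ¬elevated=1−0.05=0.95, extended=0.40; AND[min(a, b)] → w = 0.40
Rules with consequent 'minimal': {R2, R4} → strengths 0.40, 0.40
Aggregate via t-conorm [max(a, b)]: 0.40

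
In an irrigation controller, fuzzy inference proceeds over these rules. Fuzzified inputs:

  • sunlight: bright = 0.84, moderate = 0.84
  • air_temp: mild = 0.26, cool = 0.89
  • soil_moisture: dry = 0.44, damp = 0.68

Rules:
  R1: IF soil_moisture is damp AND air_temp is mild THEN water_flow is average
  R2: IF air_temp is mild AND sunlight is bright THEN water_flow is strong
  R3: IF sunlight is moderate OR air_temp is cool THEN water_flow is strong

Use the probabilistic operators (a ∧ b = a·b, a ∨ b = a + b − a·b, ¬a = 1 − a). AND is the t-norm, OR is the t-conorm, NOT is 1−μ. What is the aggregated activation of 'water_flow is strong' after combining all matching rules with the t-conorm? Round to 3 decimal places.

0.986

R1: damp=0.68, mild=0.26; AND[a·b] → w = 0.1768
R2: mild=0.26, bright=0.84; AND[a·b] → w = 0.2184
R3: moderate=0.84, cool=0.89; OR[a + b − a·b] → w = 0.9824
Rules with consequent 'strong': {R2, R3} → strengths 0.2184, 0.9824
Aggregate via t-conorm [a + b − a·b]: 0.9862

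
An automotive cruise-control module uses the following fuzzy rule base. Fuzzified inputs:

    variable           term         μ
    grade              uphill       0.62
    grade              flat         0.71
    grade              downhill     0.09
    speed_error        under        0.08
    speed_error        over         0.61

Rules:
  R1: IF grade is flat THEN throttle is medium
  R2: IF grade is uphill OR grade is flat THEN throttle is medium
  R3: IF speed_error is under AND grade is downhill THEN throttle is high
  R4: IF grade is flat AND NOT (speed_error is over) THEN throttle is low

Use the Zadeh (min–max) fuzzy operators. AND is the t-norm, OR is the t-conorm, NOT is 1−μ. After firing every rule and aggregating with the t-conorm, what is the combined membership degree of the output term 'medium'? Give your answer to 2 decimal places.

0.71

R1: flat=0.71 → w = 0.71
R2: uphill=0.62, flat=0.71; OR[max(a, b)] → w = 0.71
R3: under=0.08, downhill=0.09; AND[min(a, b)] → w = 0.08
R4: flat=0.71, ¬over=1−0.61=0.39; AND[min(a, b)] → w = 0.39
Rules with consequent 'medium': {R1, R2} → strengths 0.71, 0.71
Aggregate via t-conorm [max(a, b)]: 0.71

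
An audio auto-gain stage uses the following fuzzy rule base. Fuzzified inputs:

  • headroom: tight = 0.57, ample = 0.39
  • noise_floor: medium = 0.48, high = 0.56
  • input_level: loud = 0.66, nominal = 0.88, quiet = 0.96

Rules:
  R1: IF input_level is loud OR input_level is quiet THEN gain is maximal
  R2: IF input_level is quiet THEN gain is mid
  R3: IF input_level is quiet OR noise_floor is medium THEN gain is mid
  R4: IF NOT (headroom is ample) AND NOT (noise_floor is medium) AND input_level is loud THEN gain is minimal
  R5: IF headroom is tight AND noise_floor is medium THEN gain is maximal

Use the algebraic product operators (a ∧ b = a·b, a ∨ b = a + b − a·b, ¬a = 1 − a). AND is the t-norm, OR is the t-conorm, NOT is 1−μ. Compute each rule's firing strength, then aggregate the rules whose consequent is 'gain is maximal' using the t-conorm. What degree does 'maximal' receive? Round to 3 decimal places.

R1: loud=0.66, quiet=0.96; OR[a + b − a·b] → w = 0.9864
R2: quiet=0.96 → w = 0.9600
R3: quiet=0.96, medium=0.48; OR[a + b − a·b] → w = 0.9792
R4: ¬ample=1−0.39=0.61, ¬medium=1−0.48=0.52, loud=0.66; AND[a·b] → w = 0.2094
R5: tight=0.57, medium=0.48; AND[a·b] → w = 0.2736
Rules with consequent 'maximal': {R1, R5} → strengths 0.9864, 0.2736
Aggregate via t-conorm [a + b − a·b]: 0.9901

0.990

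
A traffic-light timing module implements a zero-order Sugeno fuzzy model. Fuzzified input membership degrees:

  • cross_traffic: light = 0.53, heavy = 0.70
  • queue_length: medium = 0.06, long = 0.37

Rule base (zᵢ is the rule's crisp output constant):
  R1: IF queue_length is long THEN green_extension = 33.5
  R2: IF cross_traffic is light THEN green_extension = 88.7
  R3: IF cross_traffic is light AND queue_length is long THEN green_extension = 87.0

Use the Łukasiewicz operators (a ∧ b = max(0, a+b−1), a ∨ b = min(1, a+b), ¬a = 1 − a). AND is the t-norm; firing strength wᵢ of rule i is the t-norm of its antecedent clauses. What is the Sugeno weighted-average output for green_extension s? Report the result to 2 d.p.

R1 (z=33.5): long=0.37 → w = 0.37
R2 (z=88.7): light=0.53 → w = 0.53
R3 (z=87.0): light=0.53, long=0.37; AND[max(0, a+b−1)] → w = 0.00
Weighted average = (0.37·33.5 + 0.53·88.7 + 0.00·87.0) / (0.37 + 0.53 + 0.00)
  = 59.4060 / 0.9000 = 66.01

66.01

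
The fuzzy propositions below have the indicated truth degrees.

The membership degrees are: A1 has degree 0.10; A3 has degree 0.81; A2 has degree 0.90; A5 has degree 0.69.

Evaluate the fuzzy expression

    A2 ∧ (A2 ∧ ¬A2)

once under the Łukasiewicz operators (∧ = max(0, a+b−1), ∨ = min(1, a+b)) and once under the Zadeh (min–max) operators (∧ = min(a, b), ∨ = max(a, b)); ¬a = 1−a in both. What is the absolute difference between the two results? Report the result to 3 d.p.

0.100

Under Łukasiewicz:
  ¬A2 = 1 − 0.90 = 0.10
  A2 ∧ ¬A2 = max(0, a+b−1) on (0.90, 0.10) = 0.00
  A2 ∧ (A2 ∧ ¬A2) = max(0, a+b−1) on (0.90, 0.00) = 0.00
  → value = 0.0000
Under Zadeh (min–max):
  ¬A2 = 1 − 0.90 = 0.10
  A2 ∧ ¬A2 = min(a, b) on (0.90, 0.10) = 0.10
  A2 ∧ (A2 ∧ ¬A2) = min(a, b) on (0.90, 0.10) = 0.10
  → value = 0.1000
|0.0000 − 0.1000| = 0.100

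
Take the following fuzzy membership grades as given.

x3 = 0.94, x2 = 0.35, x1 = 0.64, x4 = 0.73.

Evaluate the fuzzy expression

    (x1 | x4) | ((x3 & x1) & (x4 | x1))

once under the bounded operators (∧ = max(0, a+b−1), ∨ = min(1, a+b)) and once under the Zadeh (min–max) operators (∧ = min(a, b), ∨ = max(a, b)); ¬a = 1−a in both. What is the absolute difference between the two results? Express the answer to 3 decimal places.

0.270

Under bounded:
  x1 | x4 = min(1, a+b) on (0.64, 0.73) = 1.00
  x3 & x1 = max(0, a+b−1) on (0.94, 0.64) = 0.58
  x4 | x1 = min(1, a+b) on (0.73, 0.64) = 1.00
  (x3 & x1) & (x4 | x1) = max(0, a+b−1) on (0.58, 1.00) = 0.58
  (x1 | x4) | ((x3 & x1) & (x4 | x1)) = min(1, a+b) on (1.00, 0.58) = 1.00
  → value = 1.0000
Under Zadeh (min–max):
  x1 | x4 = max(a, b) on (0.64, 0.73) = 0.73
  x3 & x1 = min(a, b) on (0.94, 0.64) = 0.64
  x4 | x1 = max(a, b) on (0.73, 0.64) = 0.73
  (x3 & x1) & (x4 | x1) = min(a, b) on (0.64, 0.73) = 0.64
  (x1 | x4) | ((x3 & x1) & (x4 | x1)) = max(a, b) on (0.73, 0.64) = 0.73
  → value = 0.7300
|1.0000 − 0.7300| = 0.270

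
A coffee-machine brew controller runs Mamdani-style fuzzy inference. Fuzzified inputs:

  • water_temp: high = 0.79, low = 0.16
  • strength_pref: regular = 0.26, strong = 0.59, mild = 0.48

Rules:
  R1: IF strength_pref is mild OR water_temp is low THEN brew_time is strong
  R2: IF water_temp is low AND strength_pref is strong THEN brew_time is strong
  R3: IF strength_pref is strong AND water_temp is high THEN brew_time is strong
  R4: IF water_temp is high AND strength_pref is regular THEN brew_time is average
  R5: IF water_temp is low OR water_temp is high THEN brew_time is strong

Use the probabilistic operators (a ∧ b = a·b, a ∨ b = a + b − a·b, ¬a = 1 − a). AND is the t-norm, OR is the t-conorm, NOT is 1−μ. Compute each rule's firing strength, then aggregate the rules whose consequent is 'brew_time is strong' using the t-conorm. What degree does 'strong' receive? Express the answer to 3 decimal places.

R1: mild=0.48, low=0.16; OR[a + b − a·b] → w = 0.5632
R2: low=0.16, strong=0.59; AND[a·b] → w = 0.0944
R3: strong=0.59, high=0.79; AND[a·b] → w = 0.4661
R4: high=0.79, regular=0.26; AND[a·b] → w = 0.2054
R5: low=0.16, high=0.79; OR[a + b − a·b] → w = 0.8236
Rules with consequent 'strong': {R1, R2, R3, R5} → strengths 0.5632, 0.0944, 0.4661, 0.8236
Aggregate via t-conorm [a + b − a·b]: 0.9627

0.963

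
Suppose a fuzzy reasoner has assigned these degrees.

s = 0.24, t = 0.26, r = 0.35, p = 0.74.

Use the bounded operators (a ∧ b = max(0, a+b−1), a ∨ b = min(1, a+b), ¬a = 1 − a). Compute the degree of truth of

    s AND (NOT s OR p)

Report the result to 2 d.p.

0.24

NOT s = 1 − 0.24 = 0.76
NOT s OR p = min(1, a+b) on (0.76, 0.74) = 1.00
s AND (NOT s OR p) = max(0, a+b−1) on (0.24, 1.00) = 0.24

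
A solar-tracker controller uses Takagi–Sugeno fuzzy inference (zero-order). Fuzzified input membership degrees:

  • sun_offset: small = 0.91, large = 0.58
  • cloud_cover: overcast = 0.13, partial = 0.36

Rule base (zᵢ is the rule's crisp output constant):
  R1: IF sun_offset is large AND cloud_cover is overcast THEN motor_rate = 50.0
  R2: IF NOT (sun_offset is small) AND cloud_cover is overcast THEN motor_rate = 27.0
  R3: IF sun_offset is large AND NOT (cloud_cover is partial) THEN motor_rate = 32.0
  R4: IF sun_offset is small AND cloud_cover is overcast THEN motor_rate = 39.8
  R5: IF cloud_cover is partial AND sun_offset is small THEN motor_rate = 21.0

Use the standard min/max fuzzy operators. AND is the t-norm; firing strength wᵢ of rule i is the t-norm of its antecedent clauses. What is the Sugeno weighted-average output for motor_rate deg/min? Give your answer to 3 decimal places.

31.181

R1 (z=50.0): large=0.58, overcast=0.13; AND[min(a, b)] → w = 0.13
R2 (z=27.0): ¬small=1−0.91=0.09, overcast=0.13; AND[min(a, b)] → w = 0.09
R3 (z=32.0): large=0.58, ¬partial=1−0.36=0.64; AND[min(a, b)] → w = 0.58
R4 (z=39.8): small=0.91, overcast=0.13; AND[min(a, b)] → w = 0.13
R5 (z=21.0): partial=0.36, small=0.91; AND[min(a, b)] → w = 0.36
Weighted average = (0.13·50.0 + 0.09·27.0 + 0.58·32.0 + 0.13·39.8 + 0.36·21.0) / (0.13 + 0.09 + 0.58 + 0.13 + 0.36)
  = 40.2240 / 1.2900 = 31.181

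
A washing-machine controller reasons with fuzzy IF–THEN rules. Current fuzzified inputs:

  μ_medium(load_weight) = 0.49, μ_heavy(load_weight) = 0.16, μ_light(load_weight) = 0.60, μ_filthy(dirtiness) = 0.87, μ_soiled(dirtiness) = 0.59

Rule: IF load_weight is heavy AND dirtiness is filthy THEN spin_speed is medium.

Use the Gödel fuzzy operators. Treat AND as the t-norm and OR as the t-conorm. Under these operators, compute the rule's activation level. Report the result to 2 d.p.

0.16

firing strength: heavy=0.16, filthy=0.87; AND[min(a, b)] → w = 0.16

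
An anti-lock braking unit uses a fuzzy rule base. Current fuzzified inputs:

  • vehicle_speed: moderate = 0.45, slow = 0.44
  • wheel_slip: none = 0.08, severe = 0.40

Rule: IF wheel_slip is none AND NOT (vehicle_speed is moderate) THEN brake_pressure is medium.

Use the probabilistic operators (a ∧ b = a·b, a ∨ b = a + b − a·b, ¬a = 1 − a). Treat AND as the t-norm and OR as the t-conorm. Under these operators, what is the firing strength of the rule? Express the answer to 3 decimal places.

0.044

firing strength: none=0.08, ¬moderate=1−0.45=0.55; AND[a·b] → w = 0.0440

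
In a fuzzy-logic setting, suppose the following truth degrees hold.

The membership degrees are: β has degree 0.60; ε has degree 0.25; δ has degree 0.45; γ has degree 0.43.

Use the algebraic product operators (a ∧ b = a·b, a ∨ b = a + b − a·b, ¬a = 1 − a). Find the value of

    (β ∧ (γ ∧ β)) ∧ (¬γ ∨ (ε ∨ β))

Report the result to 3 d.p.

γ ∧ β = a·b on (0.4300, 0.6000) = 0.2580
β ∧ (γ ∧ β) = a·b on (0.6000, 0.2580) = 0.1548
¬γ = 1 − 0.4300 = 0.5700
ε ∨ β = a + b − a·b on (0.2500, 0.6000) = 0.7000
¬γ ∨ (ε ∨ β) = a + b − a·b on (0.5700, 0.7000) = 0.8710
(β ∧ (γ ∧ β)) ∧ (¬γ ∨ (ε ∨ β)) = a·b on (0.1548, 0.8710) = 0.1348

0.135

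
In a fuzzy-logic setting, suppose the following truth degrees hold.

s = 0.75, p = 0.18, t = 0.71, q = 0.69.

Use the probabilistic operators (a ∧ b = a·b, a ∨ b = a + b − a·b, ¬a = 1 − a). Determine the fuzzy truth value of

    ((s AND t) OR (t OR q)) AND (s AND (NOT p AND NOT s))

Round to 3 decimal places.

s AND t = a·b on (0.7500, 0.7100) = 0.5325
t OR q = a + b − a·b on (0.7100, 0.6900) = 0.9101
(s AND t) OR (t OR q) = a + b − a·b on (0.5325, 0.9101) = 0.9580
NOT p = 1 − 0.1800 = 0.8200
NOT s = 1 − 0.7500 = 0.2500
NOT p AND NOT s = a·b on (0.8200, 0.2500) = 0.2050
s AND (NOT p AND NOT s) = a·b on (0.7500, 0.2050) = 0.1537
((s AND t) OR (t OR q)) AND (s AND (NOT p AND NOT s)) = a·b on (0.9580, 0.1537) = 0.1473

0.147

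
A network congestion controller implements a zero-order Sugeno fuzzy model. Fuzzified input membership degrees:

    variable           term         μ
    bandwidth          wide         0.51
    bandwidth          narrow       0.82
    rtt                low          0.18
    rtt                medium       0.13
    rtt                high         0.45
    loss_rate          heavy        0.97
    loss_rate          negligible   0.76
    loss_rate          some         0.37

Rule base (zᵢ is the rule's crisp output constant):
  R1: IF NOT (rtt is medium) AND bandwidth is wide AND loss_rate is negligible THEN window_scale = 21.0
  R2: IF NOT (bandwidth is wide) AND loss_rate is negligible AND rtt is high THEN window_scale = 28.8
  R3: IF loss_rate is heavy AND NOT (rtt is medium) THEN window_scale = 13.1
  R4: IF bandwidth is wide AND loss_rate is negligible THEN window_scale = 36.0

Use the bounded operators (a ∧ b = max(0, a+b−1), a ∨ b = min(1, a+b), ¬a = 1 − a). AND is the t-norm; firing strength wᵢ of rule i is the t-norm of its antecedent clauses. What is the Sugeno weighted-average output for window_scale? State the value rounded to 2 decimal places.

R1 (z=21.0): ¬medium=1−0.13=0.87, wide=0.51, negligible=0.76; AND[max(0, a+b−1)] → w = 0.14
R2 (z=28.8): ¬wide=1−0.51=0.49, negligible=0.76, high=0.45; AND[max(0, a+b−1)] → w = 0.00
R3 (z=13.1): heavy=0.97, ¬medium=1−0.13=0.87; AND[max(0, a+b−1)] → w = 0.84
R4 (z=36.0): wide=0.51, negligible=0.76; AND[max(0, a+b−1)] → w = 0.27
Weighted average = (0.14·21.0 + 0.00·28.8 + 0.84·13.1 + 0.27·36.0) / (0.14 + 0.00 + 0.84 + 0.27)
  = 23.6640 / 1.2500 = 18.93

18.93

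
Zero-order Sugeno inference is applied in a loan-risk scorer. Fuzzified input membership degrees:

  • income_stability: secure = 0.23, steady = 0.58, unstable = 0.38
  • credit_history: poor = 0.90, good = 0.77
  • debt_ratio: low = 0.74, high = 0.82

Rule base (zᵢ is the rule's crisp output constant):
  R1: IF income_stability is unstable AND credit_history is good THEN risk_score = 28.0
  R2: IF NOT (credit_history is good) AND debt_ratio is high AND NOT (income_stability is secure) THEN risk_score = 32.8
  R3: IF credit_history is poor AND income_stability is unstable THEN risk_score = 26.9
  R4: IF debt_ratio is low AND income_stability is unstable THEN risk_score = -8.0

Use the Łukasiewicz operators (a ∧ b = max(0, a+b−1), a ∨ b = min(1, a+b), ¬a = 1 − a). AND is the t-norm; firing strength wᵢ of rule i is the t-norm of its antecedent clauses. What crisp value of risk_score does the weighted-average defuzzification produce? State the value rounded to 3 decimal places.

R1 (z=28.0): unstable=0.38, good=0.77; AND[max(0, a+b−1)] → w = 0.15
R2 (z=32.8): ¬good=1−0.77=0.23, high=0.82, ¬secure=1−0.23=0.77; AND[max(0, a+b−1)] → w = 0.00
R3 (z=26.9): poor=0.90, unstable=0.38; AND[max(0, a+b−1)] → w = 0.28
R4 (z=-8.0): low=0.74, unstable=0.38; AND[max(0, a+b−1)] → w = 0.12
Weighted average = (0.15·28.0 + 0.00·32.8 + 0.28·26.9 + 0.12·-8.0) / (0.15 + 0.00 + 0.28 + 0.12)
  = 10.7720 / 0.5500 = 19.585

19.585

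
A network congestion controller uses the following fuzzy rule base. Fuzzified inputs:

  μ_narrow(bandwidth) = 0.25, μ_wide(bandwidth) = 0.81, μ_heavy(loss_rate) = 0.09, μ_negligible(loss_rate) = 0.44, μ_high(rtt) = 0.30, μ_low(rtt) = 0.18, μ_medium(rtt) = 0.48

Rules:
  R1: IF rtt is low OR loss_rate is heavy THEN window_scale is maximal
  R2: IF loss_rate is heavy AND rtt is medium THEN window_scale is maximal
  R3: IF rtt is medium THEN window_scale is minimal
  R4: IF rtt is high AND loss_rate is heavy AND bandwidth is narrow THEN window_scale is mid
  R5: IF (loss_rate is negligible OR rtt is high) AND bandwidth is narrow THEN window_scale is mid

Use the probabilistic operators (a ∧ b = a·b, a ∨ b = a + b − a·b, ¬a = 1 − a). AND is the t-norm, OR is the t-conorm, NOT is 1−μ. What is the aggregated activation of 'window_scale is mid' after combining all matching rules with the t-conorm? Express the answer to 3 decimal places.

0.158

R1: low=0.18, heavy=0.09; OR[a + b − a·b] → w = 0.2538
R2: heavy=0.09, medium=0.48; AND[a·b] → w = 0.0432
R3: medium=0.48 → w = 0.4800
R4: high=0.30, heavy=0.09, narrow=0.25; AND[a·b] → w = 0.0067
R5: (negligible=0.44 OR high=0.30) = 0.6080; AND[a·b] with narrow=0.25 → w = 0.1520
Rules with consequent 'mid': {R4, R5} → strengths 0.0067, 0.1520
Aggregate via t-conorm [a + b − a·b]: 0.1577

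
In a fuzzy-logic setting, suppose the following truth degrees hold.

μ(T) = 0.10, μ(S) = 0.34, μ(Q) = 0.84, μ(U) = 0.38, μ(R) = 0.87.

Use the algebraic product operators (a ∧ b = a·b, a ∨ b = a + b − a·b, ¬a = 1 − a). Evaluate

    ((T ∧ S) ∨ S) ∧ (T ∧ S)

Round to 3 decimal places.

0.012

T ∧ S = a·b on (0.1000, 0.3400) = 0.0340
(T ∧ S) ∨ S = a + b − a·b on (0.0340, 0.3400) = 0.3624
T ∧ S = a·b on (0.1000, 0.3400) = 0.0340
((T ∧ S) ∨ S) ∧ (T ∧ S) = a·b on (0.3624, 0.0340) = 0.0123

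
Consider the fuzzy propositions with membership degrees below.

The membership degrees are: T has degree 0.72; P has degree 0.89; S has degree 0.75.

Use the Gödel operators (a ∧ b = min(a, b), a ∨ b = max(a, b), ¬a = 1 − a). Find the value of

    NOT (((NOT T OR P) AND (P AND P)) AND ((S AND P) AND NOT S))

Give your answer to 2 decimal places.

NOT T = 1 − 0.72 = 0.28
NOT T OR P = max(a, b) on (0.28, 0.89) = 0.89
P AND P = min(a, b) on (0.89, 0.89) = 0.89
(NOT T OR P) AND (P AND P) = min(a, b) on (0.89, 0.89) = 0.89
S AND P = min(a, b) on (0.75, 0.89) = 0.75
NOT S = 1 − 0.75 = 0.25
(S AND P) AND NOT S = min(a, b) on (0.75, 0.25) = 0.25
((NOT T OR P) AND (P AND P)) AND ((S AND P) AND NOT S) = min(a, b) on (0.89, 0.25) = 0.25
NOT (((NOT T OR P) AND (P AND P)) AND ((S AND P) AND NOT S)) = 1 − 0.25 = 0.75

0.75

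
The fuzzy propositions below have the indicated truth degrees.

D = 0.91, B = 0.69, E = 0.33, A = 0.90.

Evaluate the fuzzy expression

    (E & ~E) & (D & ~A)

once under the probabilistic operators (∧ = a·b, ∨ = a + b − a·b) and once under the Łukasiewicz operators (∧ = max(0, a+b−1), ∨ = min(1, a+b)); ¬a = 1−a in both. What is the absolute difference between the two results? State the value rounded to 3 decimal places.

0.020

Under probabilistic:
  ~E = 1 − 0.3300 = 0.6700
  E & ~E = a·b on (0.3300, 0.6700) = 0.2211
  ~A = 1 − 0.9000 = 0.1000
  D & ~A = a·b on (0.9100, 0.1000) = 0.0910
  (E & ~E) & (D & ~A) = a·b on (0.2211, 0.0910) = 0.0201
  → value = 0.0201
Under Łukasiewicz:
  ~E = 1 − 0.33 = 0.67
  E & ~E = max(0, a+b−1) on (0.33, 0.67) = 0.00
  ~A = 1 − 0.90 = 0.10
  D & ~A = max(0, a+b−1) on (0.91, 0.10) = 0.01
  (E & ~E) & (D & ~A) = max(0, a+b−1) on (0.00, 0.01) = 0.00
  → value = 0.0000
|0.0201 − 0.0000| = 0.020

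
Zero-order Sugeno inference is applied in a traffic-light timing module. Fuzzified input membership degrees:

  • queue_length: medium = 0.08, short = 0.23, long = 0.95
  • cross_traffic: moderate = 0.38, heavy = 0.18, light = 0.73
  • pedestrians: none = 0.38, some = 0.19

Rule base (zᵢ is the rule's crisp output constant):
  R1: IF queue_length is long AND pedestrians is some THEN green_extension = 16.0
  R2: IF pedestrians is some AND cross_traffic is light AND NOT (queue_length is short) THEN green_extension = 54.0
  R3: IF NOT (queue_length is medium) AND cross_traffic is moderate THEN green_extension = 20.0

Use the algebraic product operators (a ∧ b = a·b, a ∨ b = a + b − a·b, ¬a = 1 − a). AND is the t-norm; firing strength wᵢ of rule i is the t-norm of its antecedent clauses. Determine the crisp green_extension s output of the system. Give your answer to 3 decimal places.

24.568

R1 (z=16.0): long=0.95, some=0.19; AND[a·b] → w = 0.1805
R2 (z=54.0): some=0.19, light=0.73, ¬short=1−0.23=0.77; AND[a·b] → w = 0.1068
R3 (z=20.0): ¬medium=1−0.08=0.92, moderate=0.38; AND[a·b] → w = 0.3496
Weighted average = (0.1805·16.0 + 0.1068·54.0 + 0.3496·20.0) / (0.1805 + 0.1068 + 0.3496)
  = 15.6471 / 0.6369 = 24.568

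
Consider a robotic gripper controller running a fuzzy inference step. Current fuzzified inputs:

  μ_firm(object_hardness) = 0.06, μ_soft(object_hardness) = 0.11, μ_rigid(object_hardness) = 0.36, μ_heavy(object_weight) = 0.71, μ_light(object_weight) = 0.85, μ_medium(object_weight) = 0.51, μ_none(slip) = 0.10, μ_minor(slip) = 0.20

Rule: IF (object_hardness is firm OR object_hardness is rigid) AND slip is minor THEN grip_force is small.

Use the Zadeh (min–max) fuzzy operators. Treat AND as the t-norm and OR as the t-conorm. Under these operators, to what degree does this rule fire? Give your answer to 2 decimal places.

0.20

firing strength: (firm=0.06 OR rigid=0.36) = 0.36; AND[min(a, b)] with minor=0.20 → w = 0.20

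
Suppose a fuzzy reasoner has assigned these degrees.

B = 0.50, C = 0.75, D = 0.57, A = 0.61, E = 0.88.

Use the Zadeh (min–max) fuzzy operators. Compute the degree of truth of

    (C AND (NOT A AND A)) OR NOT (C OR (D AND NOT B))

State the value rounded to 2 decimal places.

0.39

NOT A = 1 − 0.61 = 0.39
NOT A AND A = min(a, b) on (0.39, 0.61) = 0.39
C AND (NOT A AND A) = min(a, b) on (0.75, 0.39) = 0.39
NOT B = 1 − 0.50 = 0.50
D AND NOT B = min(a, b) on (0.57, 0.50) = 0.50
C OR (D AND NOT B) = max(a, b) on (0.75, 0.50) = 0.75
NOT (C OR (D AND NOT B)) = 1 − 0.75 = 0.25
(C AND (NOT A AND A)) OR NOT (C OR (D AND NOT B)) = max(a, b) on (0.39, 0.25) = 0.39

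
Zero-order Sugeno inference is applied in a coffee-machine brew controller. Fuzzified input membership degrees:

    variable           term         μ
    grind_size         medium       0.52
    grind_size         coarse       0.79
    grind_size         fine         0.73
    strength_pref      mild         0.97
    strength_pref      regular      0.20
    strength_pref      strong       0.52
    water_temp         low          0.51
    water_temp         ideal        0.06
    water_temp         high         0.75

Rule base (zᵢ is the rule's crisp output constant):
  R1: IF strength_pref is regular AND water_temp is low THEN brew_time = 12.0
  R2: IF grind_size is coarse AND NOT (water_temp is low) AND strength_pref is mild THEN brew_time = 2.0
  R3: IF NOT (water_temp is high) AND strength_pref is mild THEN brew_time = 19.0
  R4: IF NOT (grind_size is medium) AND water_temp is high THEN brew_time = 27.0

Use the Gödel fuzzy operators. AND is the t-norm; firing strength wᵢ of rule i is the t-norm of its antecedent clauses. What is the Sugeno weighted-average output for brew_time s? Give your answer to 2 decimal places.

14.85

R1 (z=12.0): regular=0.20, low=0.51; AND[min(a, b)] → w = 0.20
R2 (z=2.0): coarse=0.79, ¬low=1−0.51=0.49, mild=0.97; AND[min(a, b)] → w = 0.49
R3 (z=19.0): ¬high=1−0.75=0.25, mild=0.97; AND[min(a, b)] → w = 0.25
R4 (z=27.0): ¬medium=1−0.52=0.48, high=0.75; AND[min(a, b)] → w = 0.48
Weighted average = (0.20·12.0 + 0.49·2.0 + 0.25·19.0 + 0.48·27.0) / (0.20 + 0.49 + 0.25 + 0.48)
  = 21.0900 / 1.4200 = 14.85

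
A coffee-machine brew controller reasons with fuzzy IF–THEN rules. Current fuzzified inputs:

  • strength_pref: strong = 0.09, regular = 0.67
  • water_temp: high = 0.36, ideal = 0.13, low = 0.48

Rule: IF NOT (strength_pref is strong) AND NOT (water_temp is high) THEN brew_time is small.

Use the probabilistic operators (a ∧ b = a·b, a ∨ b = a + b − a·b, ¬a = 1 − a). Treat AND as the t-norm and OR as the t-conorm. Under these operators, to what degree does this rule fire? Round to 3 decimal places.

0.582

firing strength: ¬strong=1−0.09=0.91, ¬high=1−0.36=0.64; AND[a·b] → w = 0.5824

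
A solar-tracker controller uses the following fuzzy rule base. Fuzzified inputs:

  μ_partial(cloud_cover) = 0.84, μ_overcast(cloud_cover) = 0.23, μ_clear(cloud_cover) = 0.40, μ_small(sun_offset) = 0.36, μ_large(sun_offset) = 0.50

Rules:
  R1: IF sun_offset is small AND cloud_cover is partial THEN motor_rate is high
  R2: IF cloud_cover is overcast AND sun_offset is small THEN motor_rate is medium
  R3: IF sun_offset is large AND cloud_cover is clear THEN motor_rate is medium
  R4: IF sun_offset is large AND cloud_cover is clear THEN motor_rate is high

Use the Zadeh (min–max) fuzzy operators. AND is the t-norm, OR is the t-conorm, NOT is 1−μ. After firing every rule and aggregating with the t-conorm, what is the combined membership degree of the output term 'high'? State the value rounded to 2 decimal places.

0.40

R1: small=0.36, partial=0.84; AND[min(a, b)] → w = 0.36
R2: overcast=0.23, small=0.36; AND[min(a, b)] → w = 0.23
R3: large=0.50, clear=0.40; AND[min(a, b)] → w = 0.40
R4: large=0.50, clear=0.40; AND[min(a, b)] → w = 0.40
Rules with consequent 'high': {R1, R4} → strengths 0.36, 0.40
Aggregate via t-conorm [max(a, b)]: 0.40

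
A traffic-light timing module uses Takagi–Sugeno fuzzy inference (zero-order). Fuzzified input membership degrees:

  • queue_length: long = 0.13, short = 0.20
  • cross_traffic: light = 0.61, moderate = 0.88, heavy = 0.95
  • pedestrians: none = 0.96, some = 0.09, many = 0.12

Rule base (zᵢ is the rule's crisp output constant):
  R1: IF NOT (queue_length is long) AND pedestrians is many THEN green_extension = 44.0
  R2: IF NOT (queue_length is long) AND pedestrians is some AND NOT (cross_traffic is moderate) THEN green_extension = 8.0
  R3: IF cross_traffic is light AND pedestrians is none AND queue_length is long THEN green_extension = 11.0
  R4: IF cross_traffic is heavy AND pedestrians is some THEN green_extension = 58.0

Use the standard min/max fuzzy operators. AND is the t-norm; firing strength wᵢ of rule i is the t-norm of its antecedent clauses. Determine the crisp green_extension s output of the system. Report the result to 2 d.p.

29.42

R1 (z=44.0): ¬long=1−0.13=0.87, many=0.12; AND[min(a, b)] → w = 0.12
R2 (z=8.0): ¬long=1−0.13=0.87, some=0.09, ¬moderate=1−0.88=0.12; AND[min(a, b)] → w = 0.09
R3 (z=11.0): light=0.61, none=0.96, long=0.13; AND[min(a, b)] → w = 0.13
R4 (z=58.0): heavy=0.95, some=0.09; AND[min(a, b)] → w = 0.09
Weighted average = (0.12·44.0 + 0.09·8.0 + 0.13·11.0 + 0.09·58.0) / (0.12 + 0.09 + 0.13 + 0.09)
  = 12.6500 / 0.4300 = 29.42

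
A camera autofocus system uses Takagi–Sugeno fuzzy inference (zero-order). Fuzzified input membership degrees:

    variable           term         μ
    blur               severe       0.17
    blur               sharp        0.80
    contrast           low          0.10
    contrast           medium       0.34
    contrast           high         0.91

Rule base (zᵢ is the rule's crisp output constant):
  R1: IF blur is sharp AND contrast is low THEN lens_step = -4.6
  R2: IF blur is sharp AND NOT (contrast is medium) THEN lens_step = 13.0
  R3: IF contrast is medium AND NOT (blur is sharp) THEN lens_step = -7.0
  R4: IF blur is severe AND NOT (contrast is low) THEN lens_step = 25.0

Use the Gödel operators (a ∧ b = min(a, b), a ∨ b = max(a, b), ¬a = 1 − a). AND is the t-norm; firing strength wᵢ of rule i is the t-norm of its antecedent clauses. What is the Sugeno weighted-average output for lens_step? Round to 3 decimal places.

R1 (z=-4.6): sharp=0.80, low=0.10; AND[min(a, b)] → w = 0.10
R2 (z=13.0): sharp=0.80, ¬medium=1−0.34=0.66; AND[min(a, b)] → w = 0.66
R3 (z=-7.0): medium=0.34, ¬sharp=1−0.80=0.20; AND[min(a, b)] → w = 0.20
R4 (z=25.0): severe=0.17, ¬low=1−0.10=0.90; AND[min(a, b)] → w = 0.17
Weighted average = (0.10·-4.6 + 0.66·13.0 + 0.20·-7.0 + 0.17·25.0) / (0.10 + 0.66 + 0.20 + 0.17)
  = 10.9700 / 1.1300 = 9.708

9.708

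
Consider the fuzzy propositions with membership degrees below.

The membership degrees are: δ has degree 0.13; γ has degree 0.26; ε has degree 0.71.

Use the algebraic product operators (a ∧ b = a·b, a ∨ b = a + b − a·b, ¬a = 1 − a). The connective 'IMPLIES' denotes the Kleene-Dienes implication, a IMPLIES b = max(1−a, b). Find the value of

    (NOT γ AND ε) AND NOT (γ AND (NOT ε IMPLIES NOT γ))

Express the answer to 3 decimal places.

0.424

NOT γ = 1 − 0.2600 = 0.7400
NOT γ AND ε = a·b on (0.7400, 0.7100) = 0.5254
NOT ε = 1 − 0.7100 = 0.2900
NOT γ = 1 − 0.2600 = 0.7400
NOT ε IMPLIES NOT γ  [Kleene-Dienes: max(1−a, b)] with a=0.2900, b=0.7400 → 0.7400
γ AND (NOT ε IMPLIES NOT γ) = a·b on (0.2600, 0.7400) = 0.1924
NOT (γ AND (NOT ε IMPLIES NOT γ)) = 1 − 0.1924 = 0.8076
(NOT γ AND ε) AND NOT (γ AND (NOT ε IMPLIES NOT γ)) = a·b on (0.5254, 0.8076) = 0.4243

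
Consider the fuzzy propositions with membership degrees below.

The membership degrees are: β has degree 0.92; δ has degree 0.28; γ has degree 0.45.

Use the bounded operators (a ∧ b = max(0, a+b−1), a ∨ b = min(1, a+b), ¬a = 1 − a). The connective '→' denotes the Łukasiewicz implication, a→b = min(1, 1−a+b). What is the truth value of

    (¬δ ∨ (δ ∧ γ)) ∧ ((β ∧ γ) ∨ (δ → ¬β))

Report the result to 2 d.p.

0.72

¬δ = 1 − 0.28 = 0.72
δ ∧ γ = max(0, a+b−1) on (0.28, 0.45) = 0.00
¬δ ∨ (δ ∧ γ) = min(1, a+b) on (0.72, 0.00) = 0.72
β ∧ γ = max(0, a+b−1) on (0.92, 0.45) = 0.37
¬β = 1 − 0.92 = 0.08
δ → ¬β  [Łukasiewicz: min(1, 1−a+b)] with a=0.28, b=0.08 → 0.80
(β ∧ γ) ∨ (δ → ¬β) = min(1, a+b) on (0.37, 0.80) = 1.00
(¬δ ∨ (δ ∧ γ)) ∧ ((β ∧ γ) ∨ (δ → ¬β)) = max(0, a+b−1) on (0.72, 1.00) = 0.72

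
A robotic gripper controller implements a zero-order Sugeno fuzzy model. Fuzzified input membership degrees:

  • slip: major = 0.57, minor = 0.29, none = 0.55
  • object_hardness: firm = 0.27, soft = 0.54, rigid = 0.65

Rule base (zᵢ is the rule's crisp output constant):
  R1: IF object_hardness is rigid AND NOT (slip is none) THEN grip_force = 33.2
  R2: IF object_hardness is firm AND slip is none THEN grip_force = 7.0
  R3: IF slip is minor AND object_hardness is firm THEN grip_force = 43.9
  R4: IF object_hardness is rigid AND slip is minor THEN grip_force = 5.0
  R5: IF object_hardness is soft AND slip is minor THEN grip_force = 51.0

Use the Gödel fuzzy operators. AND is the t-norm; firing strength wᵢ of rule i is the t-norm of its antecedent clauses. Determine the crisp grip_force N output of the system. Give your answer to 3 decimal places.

28.613

R1 (z=33.2): rigid=0.65, ¬none=1−0.55=0.45; AND[min(a, b)] → w = 0.45
R2 (z=7.0): firm=0.27, none=0.55; AND[min(a, b)] → w = 0.27
R3 (z=43.9): minor=0.29, firm=0.27; AND[min(a, b)] → w = 0.27
R4 (z=5.0): rigid=0.65, minor=0.29; AND[min(a, b)] → w = 0.29
R5 (z=51.0): soft=0.54, minor=0.29; AND[min(a, b)] → w = 0.29
Weighted average = (0.45·33.2 + 0.27·7.0 + 0.27·43.9 + 0.29·5.0 + 0.29·51.0) / (0.45 + 0.27 + 0.27 + 0.29 + 0.29)
  = 44.9230 / 1.5700 = 28.613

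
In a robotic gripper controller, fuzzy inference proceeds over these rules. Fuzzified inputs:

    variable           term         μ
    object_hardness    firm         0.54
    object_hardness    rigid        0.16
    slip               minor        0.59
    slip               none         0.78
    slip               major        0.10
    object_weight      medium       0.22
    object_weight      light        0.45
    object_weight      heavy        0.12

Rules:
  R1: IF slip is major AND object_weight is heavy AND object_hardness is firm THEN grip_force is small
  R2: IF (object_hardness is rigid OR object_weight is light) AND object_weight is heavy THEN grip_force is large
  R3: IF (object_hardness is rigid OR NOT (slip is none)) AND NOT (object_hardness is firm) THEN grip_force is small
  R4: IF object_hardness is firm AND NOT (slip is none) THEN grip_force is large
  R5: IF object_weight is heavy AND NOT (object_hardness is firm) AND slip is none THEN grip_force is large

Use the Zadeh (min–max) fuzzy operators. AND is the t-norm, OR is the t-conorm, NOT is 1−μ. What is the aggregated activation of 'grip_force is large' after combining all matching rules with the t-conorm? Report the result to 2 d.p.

R1: major=0.10, heavy=0.12, firm=0.54; AND[min(a, b)] → w = 0.10
R2: (rigid=0.16 OR light=0.45) = 0.45; AND[min(a, b)] with heavy=0.12 → w = 0.12
R3: (rigid=0.16 OR ¬none=1−0.78=0.22) = 0.22; AND[min(a, b)] with ¬firm=1−0.54=0.46 → w = 0.22
R4: firm=0.54, ¬none=1−0.78=0.22; AND[min(a, b)] → w = 0.22
R5: heavy=0.12, ¬firm=1−0.54=0.46, none=0.78; AND[min(a, b)] → w = 0.12
Rules with consequent 'large': {R2, R4, R5} → strengths 0.12, 0.22, 0.12
Aggregate via t-conorm [max(a, b)]: 0.22

0.22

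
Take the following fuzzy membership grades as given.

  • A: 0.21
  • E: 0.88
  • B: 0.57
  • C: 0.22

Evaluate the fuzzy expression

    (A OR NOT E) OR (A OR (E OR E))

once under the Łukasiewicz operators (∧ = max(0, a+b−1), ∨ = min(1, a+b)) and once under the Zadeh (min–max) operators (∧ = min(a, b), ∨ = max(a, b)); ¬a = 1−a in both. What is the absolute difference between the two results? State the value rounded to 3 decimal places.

0.120

Under Łukasiewicz:
  NOT E = 1 − 0.88 = 0.12
  A OR NOT E = min(1, a+b) on (0.21, 0.12) = 0.33
  E OR E = min(1, a+b) on (0.88, 0.88) = 1.00
  A OR (E OR E) = min(1, a+b) on (0.21, 1.00) = 1.00
  (A OR NOT E) OR (A OR (E OR E)) = min(1, a+b) on (0.33, 1.00) = 1.00
  → value = 1.0000
Under Zadeh (min–max):
  NOT E = 1 − 0.88 = 0.12
  A OR NOT E = max(a, b) on (0.21, 0.12) = 0.21
  E OR E = max(a, b) on (0.88, 0.88) = 0.88
  A OR (E OR E) = max(a, b) on (0.21, 0.88) = 0.88
  (A OR NOT E) OR (A OR (E OR E)) = max(a, b) on (0.21, 0.88) = 0.88
  → value = 0.8800
|1.0000 − 0.8800| = 0.120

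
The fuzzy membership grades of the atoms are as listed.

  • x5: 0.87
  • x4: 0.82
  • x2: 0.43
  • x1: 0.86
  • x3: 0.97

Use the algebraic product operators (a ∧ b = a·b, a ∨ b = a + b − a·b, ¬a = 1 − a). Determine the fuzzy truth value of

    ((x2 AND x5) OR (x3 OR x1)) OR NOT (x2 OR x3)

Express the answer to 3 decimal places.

x2 AND x5 = a·b on (0.4300, 0.8700) = 0.3741
x3 OR x1 = a + b − a·b on (0.9700, 0.8600) = 0.9958
(x2 AND x5) OR (x3 OR x1) = a + b − a·b on (0.3741, 0.9958) = 0.9974
x2 OR x3 = a + b − a·b on (0.4300, 0.9700) = 0.9829
NOT (x2 OR x3) = 1 − 0.9829 = 0.0171
((x2 AND x5) OR (x3 OR x1)) OR NOT (x2 OR x3) = a + b − a·b on (0.9974, 0.0171) = 0.9974

0.997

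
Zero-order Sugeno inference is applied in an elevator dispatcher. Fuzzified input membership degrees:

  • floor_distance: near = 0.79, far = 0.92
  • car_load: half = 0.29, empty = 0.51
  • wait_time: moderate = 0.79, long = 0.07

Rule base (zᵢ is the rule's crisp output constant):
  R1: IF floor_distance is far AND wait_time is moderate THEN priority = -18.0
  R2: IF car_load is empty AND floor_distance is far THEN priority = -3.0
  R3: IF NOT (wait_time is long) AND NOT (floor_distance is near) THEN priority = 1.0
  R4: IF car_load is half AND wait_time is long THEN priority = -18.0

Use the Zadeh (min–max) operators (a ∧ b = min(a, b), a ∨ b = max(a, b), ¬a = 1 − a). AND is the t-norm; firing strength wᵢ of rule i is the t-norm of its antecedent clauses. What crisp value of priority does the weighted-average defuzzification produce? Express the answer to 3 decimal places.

R1 (z=-18.0): far=0.92, moderate=0.79; AND[min(a, b)] → w = 0.79
R2 (z=-3.0): empty=0.51, far=0.92; AND[min(a, b)] → w = 0.51
R3 (z=1.0): ¬long=1−0.07=0.93, ¬near=1−0.79=0.21; AND[min(a, b)] → w = 0.21
R4 (z=-18.0): half=0.29, long=0.07; AND[min(a, b)] → w = 0.07
Weighted average = (0.79·-18.0 + 0.51·-3.0 + 0.21·1.0 + 0.07·-18.0) / (0.79 + 0.51 + 0.21 + 0.07)
  = -16.8000 / 1.5800 = -10.633

-10.633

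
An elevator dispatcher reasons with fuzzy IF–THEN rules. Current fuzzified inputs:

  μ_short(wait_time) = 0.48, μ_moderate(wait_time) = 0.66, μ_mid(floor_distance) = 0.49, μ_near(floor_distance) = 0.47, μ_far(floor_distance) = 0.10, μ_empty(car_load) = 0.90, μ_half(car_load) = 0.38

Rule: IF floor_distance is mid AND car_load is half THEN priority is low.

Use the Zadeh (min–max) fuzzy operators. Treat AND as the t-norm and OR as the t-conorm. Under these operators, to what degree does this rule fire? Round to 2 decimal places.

firing strength: mid=0.49, half=0.38; AND[min(a, b)] → w = 0.38

0.38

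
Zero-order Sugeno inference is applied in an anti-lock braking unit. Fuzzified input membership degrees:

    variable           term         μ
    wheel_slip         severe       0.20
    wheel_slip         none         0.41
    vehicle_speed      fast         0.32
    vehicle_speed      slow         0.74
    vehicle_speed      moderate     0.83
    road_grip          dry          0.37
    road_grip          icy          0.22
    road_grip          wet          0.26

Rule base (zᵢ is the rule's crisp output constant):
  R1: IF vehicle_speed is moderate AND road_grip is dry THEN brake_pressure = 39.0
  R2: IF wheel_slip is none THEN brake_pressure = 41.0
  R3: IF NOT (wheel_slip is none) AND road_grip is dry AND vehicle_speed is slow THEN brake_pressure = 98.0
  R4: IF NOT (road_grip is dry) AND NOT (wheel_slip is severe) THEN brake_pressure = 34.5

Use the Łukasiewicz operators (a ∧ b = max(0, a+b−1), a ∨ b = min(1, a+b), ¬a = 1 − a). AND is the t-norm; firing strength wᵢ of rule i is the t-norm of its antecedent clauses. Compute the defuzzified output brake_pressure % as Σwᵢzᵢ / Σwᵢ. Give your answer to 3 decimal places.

37.928

R1 (z=39.0): moderate=0.83, dry=0.37; AND[max(0, a+b−1)] → w = 0.20
R2 (z=41.0): none=0.41 → w = 0.41
R3 (z=98.0): ¬none=1−0.41=0.59, dry=0.37, slow=0.74; AND[max(0, a+b−1)] → w = 0.00
R4 (z=34.5): ¬dry=1−0.37=0.63, ¬severe=1−0.20=0.80; AND[max(0, a+b−1)] → w = 0.43
Weighted average = (0.20·39.0 + 0.41·41.0 + 0.00·98.0 + 0.43·34.5) / (0.20 + 0.41 + 0.00 + 0.43)
  = 39.4450 / 1.0400 = 37.928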